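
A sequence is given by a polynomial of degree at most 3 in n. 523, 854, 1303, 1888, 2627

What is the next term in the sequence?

3538

D1: 331, 449, 585, 739
D2: 118, 136, 154
D3: 18, 18
Third differences constant at 18.
154 + 18 = 172;  739 + 172 = 911;  2627 + 911 = 3538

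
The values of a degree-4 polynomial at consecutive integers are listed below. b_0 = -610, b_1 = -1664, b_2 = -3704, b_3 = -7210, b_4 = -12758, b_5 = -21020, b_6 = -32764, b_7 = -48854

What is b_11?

First differences: -1054  -2040  -3506  -5548  -8262  -11744  -16090
Second differences: -986  -1466  -2042  -2714  -3482  -4346
Third differences: -480  -576  -672  -768  -864
Fourth differences: -96  -96  -96  -96
Constant fourth difference = -96, so extend:
-864 − 96 = -960;  -4346 − 960 = -5306;  -16090 − 5306 = -21396;  -48854 − 21396 = -70250
-960 − 96 = -1056;  -5306 − 1056 = -6362;  -21396 − 6362 = -27758;  -70250 − 27758 = -98008
-1056 − 96 = -1152;  -6362 − 1152 = -7514;  -27758 − 7514 = -35272;  -98008 − 35272 = -133280
-1152 − 96 = -1248;  -7514 − 1248 = -8762;  -35272 − 8762 = -44034;  -133280 − 44034 = -177314

-177314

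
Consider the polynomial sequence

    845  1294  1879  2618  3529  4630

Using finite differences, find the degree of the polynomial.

3

First differences: 449, 585, 739, 911, 1101
Second differences: 136, 154, 172, 190
Third differences: 18, 18, 18
The third differences are constant, so the polynomial has degree 3.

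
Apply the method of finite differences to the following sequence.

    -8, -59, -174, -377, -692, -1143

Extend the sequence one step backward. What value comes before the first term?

First differences: -51  -115  -203  -315  -451
Second differences: -64  -88  -112  -136
Third differences: -24  -24  -24
The third differences are constant at -24.
Work back: -64 + 24 = -40;  -51 + 40 = -11;  -8 + 11 = 3

3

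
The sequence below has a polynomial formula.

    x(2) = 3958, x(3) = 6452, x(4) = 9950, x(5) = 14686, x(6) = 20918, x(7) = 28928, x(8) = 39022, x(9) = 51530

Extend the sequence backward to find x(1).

2494, 3498, 4736, 6232, 8010, 10094, 12508
1004, 1238, 1496, 1778, 2084, 2414
234, 258, 282, 306, 330
24, 24, 24, 24
The fourth differences are constant at 24.
Work back: 234 − 24 = 210;  1004 − 210 = 794;  2494 − 794 = 1700;  3958 − 1700 = 2258

2258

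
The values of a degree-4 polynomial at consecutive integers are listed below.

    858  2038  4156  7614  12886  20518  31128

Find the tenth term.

D1: 1180  2118  3458  5272  7632  10610
D2: 938  1340  1814  2360  2978
D3: 402  474  546  618
D4: 72  72  72
Constant fourth difference = 72, so extend:
618 + 72 = 690;  2978 + 690 = 3668;  10610 + 3668 = 14278;  31128 + 14278 = 45406
690 + 72 = 762;  3668 + 762 = 4430;  14278 + 4430 = 18708;  45406 + 18708 = 64114
762 + 72 = 834;  4430 + 834 = 5264;  18708 + 5264 = 23972;  64114 + 23972 = 88086

88086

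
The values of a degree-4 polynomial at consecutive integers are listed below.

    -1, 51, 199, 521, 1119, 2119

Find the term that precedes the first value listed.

-11

Δ: 52, 148, 322, 598, 1000
Δ²: 96, 174, 276, 402
Δ³: 78, 102, 126
Δ⁴: 24, 24
The fourth differences are constant at 24.
Work back: 78 − 24 = 54;  96 − 54 = 42;  52 − 42 = 10;  -1 − 10 = -11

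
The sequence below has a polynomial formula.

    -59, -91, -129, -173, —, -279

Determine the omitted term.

-223

Using the first 4 terms:
Δ: -32  -38  -44
Δ²: -6  -6
Constant second difference = -6.
Extend forward: -44 − 6 = -50;  -173 − 50 = -223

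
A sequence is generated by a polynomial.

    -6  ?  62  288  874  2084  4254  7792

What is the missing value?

Using the last 6 terms:
D1: 226  586  1210  2170  3538
D2: 360  624  960  1368
D3: 264  336  408
D4: 72  72
Constant fourth difference = 72.
Extend backward: 264 − 72 = 192;  360 − 192 = 168;  226 − 168 = 58;  62 − 58 = 4

4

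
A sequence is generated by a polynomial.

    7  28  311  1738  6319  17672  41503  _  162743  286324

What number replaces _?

Using the first 7 terms:
D1: 21, 283, 1427, 4581, 11353, 23831
D2: 262, 1144, 3154, 6772, 12478
D3: 882, 2010, 3618, 5706
D4: 1128, 1608, 2088
D5: 480, 480
Constant fifth difference = 480.
Extend forward: 2088 + 480 = 2568;  5706 + 2568 = 8274;  12478 + 8274 = 20752;  23831 + 20752 = 44583;  41503 + 44583 = 86086

86086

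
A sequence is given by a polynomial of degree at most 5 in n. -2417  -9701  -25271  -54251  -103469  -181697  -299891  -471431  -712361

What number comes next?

D1: -7284, -15570, -28980, -49218, -78228, -118194, -171540, -240930
D2: -8286, -13410, -20238, -29010, -39966, -53346, -69390
D3: -5124, -6828, -8772, -10956, -13380, -16044
D4: -1704, -1944, -2184, -2424, -2664
D5: -240, -240, -240, -240
Constant fifth difference = -240, so extend:
-2664 − 240 = -2904;  -16044 − 2904 = -18948;  -69390 − 18948 = -88338;  -240930 − 88338 = -329268;  -712361 − 329268 = -1041629

-1041629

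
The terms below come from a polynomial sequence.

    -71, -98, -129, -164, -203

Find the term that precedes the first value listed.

-48

D1: -27  -31  -35  -39
D2: -4  -4  -4
The second differences are constant at -4.
Work back: -27 + 4 = -23;  -71 + 23 = -48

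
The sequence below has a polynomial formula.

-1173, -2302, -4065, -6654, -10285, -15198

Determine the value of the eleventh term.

-1129 , -1763 , -2589 , -3631 , -4913
-634 , -826 , -1042 , -1282
-192 , -216 , -240
-24 , -24
The fourth differences are constant (-24).
-240 − 24 = -264;  -1282 − 264 = -1546;  -4913 − 1546 = -6459;  -15198 − 6459 = -21657
-264 − 24 = -288;  -1546 − 288 = -1834;  -6459 − 1834 = -8293;  -21657 − 8293 = -29950
-288 − 24 = -312;  -1834 − 312 = -2146;  -8293 − 2146 = -10439;  -29950 − 10439 = -40389
-312 − 24 = -336;  -2146 − 336 = -2482;  -10439 − 2482 = -12921;  -40389 − 12921 = -53310
-336 − 24 = -360;  -2482 − 360 = -2842;  -12921 − 2842 = -15763;  -53310 − 15763 = -69073

-69073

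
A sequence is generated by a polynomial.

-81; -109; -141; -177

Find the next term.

-217

-28 , -32 , -36
-4 , -4
Second differences constant at -4.
-36 − 4 = -40;  -177 − 40 = -217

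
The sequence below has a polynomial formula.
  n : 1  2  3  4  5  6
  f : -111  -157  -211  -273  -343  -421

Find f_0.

D1: -46, -54, -62, -70, -78
D2: -8, -8, -8, -8
The second differences are constant at -8.
Work back: -46 + 8 = -38;  -111 + 38 = -73

-73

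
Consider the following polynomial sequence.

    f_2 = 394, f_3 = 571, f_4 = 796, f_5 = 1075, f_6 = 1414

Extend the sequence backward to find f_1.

259

177  225  279  339
48  54  60
6  6
The third differences are constant at 6.
Work back: 48 − 6 = 42;  177 − 42 = 135;  394 − 135 = 259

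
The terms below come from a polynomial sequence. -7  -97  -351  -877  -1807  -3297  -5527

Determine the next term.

Δ: -90, -254, -526, -930, -1490, -2230
Δ²: -164, -272, -404, -560, -740
Δ³: -108, -132, -156, -180
Δ⁴: -24, -24, -24
Constant fourth difference = -24, so extend:
-180 − 24 = -204;  -740 − 204 = -944;  -2230 − 944 = -3174;  -5527 − 3174 = -8701

-8701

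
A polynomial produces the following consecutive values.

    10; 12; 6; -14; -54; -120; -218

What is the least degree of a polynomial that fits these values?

First differences: 2, -6, -20, -40, -66, -98
Second differences: -8, -14, -20, -26, -32
Third differences: -6, -6, -6, -6
The third differences are constant, so the polynomial has degree 3.

3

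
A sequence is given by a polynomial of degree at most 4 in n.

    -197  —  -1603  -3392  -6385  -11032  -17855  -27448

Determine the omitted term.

-640

Using the last 6 terms:
D1: -1789, -2993, -4647, -6823, -9593
D2: -1204, -1654, -2176, -2770
D3: -450, -522, -594
D4: -72, -72
Constant fourth difference = -72.
Extend backward: -450 + 72 = -378;  -1204 + 378 = -826;  -1789 + 826 = -963;  -1603 + 963 = -640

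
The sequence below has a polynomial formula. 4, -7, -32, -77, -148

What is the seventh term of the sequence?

First differences: -11  -25  -45  -71
Second differences: -14  -20  -26
Third differences: -6  -6
The third differences are constant (-6).
-26 − 6 = -32;  -71 − 32 = -103;  -148 − 103 = -251
-32 − 6 = -38;  -103 − 38 = -141;  -251 − 141 = -392

-392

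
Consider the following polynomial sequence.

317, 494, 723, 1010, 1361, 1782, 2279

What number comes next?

2858

Δ: 177  229  287  351  421  497
Δ²: 52  58  64  70  76
Δ³: 6  6  6  6
The third differences are constant (6).
76 + 6 = 82;  497 + 82 = 579;  2279 + 579 = 2858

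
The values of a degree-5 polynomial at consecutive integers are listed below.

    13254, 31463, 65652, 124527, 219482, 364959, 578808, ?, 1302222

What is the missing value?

Using the first 7 terms:
First differences: 18209, 34189, 58875, 94955, 145477, 213849
Second differences: 15980, 24686, 36080, 50522, 68372
Third differences: 8706, 11394, 14442, 17850
Fourth differences: 2688, 3048, 3408
Fifth differences: 360, 360
Constant fifth difference = 360.
Extend forward: 3408 + 360 = 3768;  17850 + 3768 = 21618;  68372 + 21618 = 89990;  213849 + 89990 = 303839;  578808 + 303839 = 882647

882647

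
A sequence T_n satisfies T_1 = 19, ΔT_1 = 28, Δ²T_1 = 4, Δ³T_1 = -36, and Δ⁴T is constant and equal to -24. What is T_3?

Build the table forward from the leading diagonal:
Fourth differences: -24  -24  -24
Third differences: -36  -60  -84
Second differences: 4  -32  -92
First differences: 28  32  0
T: 19  47  79

79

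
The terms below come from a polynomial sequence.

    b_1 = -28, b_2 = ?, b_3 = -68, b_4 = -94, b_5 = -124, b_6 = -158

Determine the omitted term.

-46

Using the last 4 terms:
D1: -26  -30  -34
D2: -4  -4
Constant second difference = -4.
Extend backward: -26 + 4 = -22;  -68 + 22 = -46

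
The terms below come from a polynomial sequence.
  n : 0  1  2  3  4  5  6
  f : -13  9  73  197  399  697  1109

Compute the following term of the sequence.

1653

D1: 22  64  124  202  298  412
D2: 42  60  78  96  114
D3: 18  18  18  18
Third differences constant at 18.
114 + 18 = 132;  412 + 132 = 544;  1109 + 544 = 1653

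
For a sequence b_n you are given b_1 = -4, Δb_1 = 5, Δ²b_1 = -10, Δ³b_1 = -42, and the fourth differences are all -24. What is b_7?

Build the table forward from the leading diagonal:
Δ⁴: -24, -24, -24, -24, -24, -24, -24
Δ³: -42, -66, -90, -114, -138, -162, -186
Δ²: -10, -52, -118, -208, -322, -460, -622
Δ: 5, -5, -57, -175, -383, -705, -1165
b: -4, 1, -4, -61, -236, -619, -1324

-1324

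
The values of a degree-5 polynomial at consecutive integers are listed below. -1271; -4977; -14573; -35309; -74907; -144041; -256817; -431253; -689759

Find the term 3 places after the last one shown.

First differences: -3706, -9596, -20736, -39598, -69134, -112776, -174436, -258506
Second differences: -5890, -11140, -18862, -29536, -43642, -61660, -84070
Third differences: -5250, -7722, -10674, -14106, -18018, -22410
Fourth differences: -2472, -2952, -3432, -3912, -4392
Fifth differences: -480, -480, -480, -480
Fifth differences constant at -480.
-4392 − 480 = -4872;  -22410 − 4872 = -27282;  -84070 − 27282 = -111352;  -258506 − 111352 = -369858;  -689759 − 369858 = -1059617
-4872 − 480 = -5352;  -27282 − 5352 = -32634;  -111352 − 32634 = -143986;  -369858 − 143986 = -513844;  -1059617 − 513844 = -1573461
-5352 − 480 = -5832;  -32634 − 5832 = -38466;  -143986 − 38466 = -182452;  -513844 − 182452 = -696296;  -1573461 − 696296 = -2269757

-2269757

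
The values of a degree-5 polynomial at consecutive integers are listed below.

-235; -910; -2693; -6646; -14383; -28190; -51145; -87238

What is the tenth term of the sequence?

-675, -1783, -3953, -7737, -13807, -22955, -36093
-1108, -2170, -3784, -6070, -9148, -13138
-1062, -1614, -2286, -3078, -3990
-552, -672, -792, -912
-120, -120, -120
The fifth differences are constant (-120).
-912 − 120 = -1032;  -3990 − 1032 = -5022;  -13138 − 5022 = -18160;  -36093 − 18160 = -54253;  -87238 − 54253 = -141491
-1032 − 120 = -1152;  -5022 − 1152 = -6174;  -18160 − 6174 = -24334;  -54253 − 24334 = -78587;  -141491 − 78587 = -220078

-220078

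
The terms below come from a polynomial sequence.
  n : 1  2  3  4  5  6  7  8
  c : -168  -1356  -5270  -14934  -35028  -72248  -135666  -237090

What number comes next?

Δ: -1188  -3914  -9664  -20094  -37220  -63418  -101424
Δ²: -2726  -5750  -10430  -17126  -26198  -38006
Δ³: -3024  -4680  -6696  -9072  -11808
Δ⁴: -1656  -2016  -2376  -2736
Δ⁵: -360  -360  -360
The fifth differences are constant (-360).
-2736 − 360 = -3096;  -11808 − 3096 = -14904;  -38006 − 14904 = -52910;  -101424 − 52910 = -154334;  -237090 − 154334 = -391424

-391424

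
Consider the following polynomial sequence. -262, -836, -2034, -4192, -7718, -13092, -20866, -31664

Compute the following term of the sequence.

-574, -1198, -2158, -3526, -5374, -7774, -10798
-624, -960, -1368, -1848, -2400, -3024
-336, -408, -480, -552, -624
-72, -72, -72, -72
Constant fourth difference = -72, so extend:
-624 − 72 = -696;  -3024 − 696 = -3720;  -10798 − 3720 = -14518;  -31664 − 14518 = -46182

-46182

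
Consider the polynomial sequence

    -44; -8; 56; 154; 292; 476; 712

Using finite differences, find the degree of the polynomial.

First differences: 36, 64, 98, 138, 184, 236
Second differences: 28, 34, 40, 46, 52
Third differences: 6, 6, 6, 6
The third differences are constant, so the polynomial has degree 3.

3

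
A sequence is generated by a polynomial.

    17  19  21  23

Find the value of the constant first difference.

2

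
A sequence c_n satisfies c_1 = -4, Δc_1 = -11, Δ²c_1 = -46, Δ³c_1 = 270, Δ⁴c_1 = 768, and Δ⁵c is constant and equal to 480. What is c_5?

Build the table forward from the leading diagonal:
Fifth differences: 480  480  480  480  480
Fourth differences: 768  1248  1728  2208  2688
Third differences: 270  1038  2286  4014  6222
Second differences: -46  224  1262  3548  7562
First differences: -11  -57  167  1429  4977
c: -4  -15  -72  95  1524

1524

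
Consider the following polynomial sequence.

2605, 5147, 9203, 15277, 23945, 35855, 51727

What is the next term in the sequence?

72353

D1: 2542  4056  6074  8668  11910  15872
D2: 1514  2018  2594  3242  3962
D3: 504  576  648  720
D4: 72  72  72
Constant fourth difference = 72, so extend:
720 + 72 = 792;  3962 + 792 = 4754;  15872 + 4754 = 20626;  51727 + 20626 = 72353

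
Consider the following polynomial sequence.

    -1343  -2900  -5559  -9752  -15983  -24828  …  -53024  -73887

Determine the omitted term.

Using the first 6 terms:
Δ: -1557, -2659, -4193, -6231, -8845
Δ²: -1102, -1534, -2038, -2614
Δ³: -432, -504, -576
Δ⁴: -72, -72
Constant fourth difference = -72.
Extend forward: -576 − 72 = -648;  -2614 − 648 = -3262;  -8845 − 3262 = -12107;  -24828 − 12107 = -36935

-36935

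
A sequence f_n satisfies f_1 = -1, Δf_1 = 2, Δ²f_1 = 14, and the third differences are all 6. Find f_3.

17

Build the table forward from the leading diagonal:
D3: 6  6  6
D2: 14  20  26
D1: 2  16  36
f: -1  1  17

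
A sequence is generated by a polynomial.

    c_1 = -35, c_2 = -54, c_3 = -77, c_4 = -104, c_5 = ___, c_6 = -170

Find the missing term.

Using the first 4 terms:
First differences: -19  -23  -27
Second differences: -4  -4
Constant second difference = -4.
Extend forward: -27 − 4 = -31;  -104 − 31 = -135

-135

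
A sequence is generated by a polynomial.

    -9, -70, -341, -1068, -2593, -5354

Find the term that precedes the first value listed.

-8

First differences: -61  -271  -727  -1525  -2761
Second differences: -210  -456  -798  -1236
Third differences: -246  -342  -438
Fourth differences: -96  -96
The fourth differences are constant at -96.
Work back: -246 + 96 = -150;  -210 + 150 = -60;  -61 + 60 = -1;  -9 + 1 = -8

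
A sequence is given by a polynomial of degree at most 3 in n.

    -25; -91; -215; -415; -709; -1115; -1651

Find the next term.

-66  -124  -200  -294  -406  -536
-58  -76  -94  -112  -130
-18  -18  -18  -18
Constant third difference = -18, so extend:
-130 − 18 = -148;  -536 − 148 = -684;  -1651 − 684 = -2335

-2335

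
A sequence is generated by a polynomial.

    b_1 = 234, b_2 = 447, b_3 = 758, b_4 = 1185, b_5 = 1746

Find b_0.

101

Δ: 213, 311, 427, 561
Δ²: 98, 116, 134
Δ³: 18, 18
The third differences are constant at 18.
Work back: 98 − 18 = 80;  213 − 80 = 133;  234 − 133 = 101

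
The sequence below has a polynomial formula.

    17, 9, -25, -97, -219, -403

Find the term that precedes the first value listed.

First differences: -8  -34  -72  -122  -184
Second differences: -26  -38  -50  -62
Third differences: -12  -12  -12
The third differences are constant at -12.
Work back: -26 + 12 = -14;  -8 + 14 = 6;  17 − 6 = 11

11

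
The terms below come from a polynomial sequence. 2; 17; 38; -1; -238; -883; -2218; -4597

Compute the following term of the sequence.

Δ: 15, 21, -39, -237, -645, -1335, -2379
Δ²: 6, -60, -198, -408, -690, -1044
Δ³: -66, -138, -210, -282, -354
Δ⁴: -72, -72, -72, -72
Constant fourth difference = -72, so extend:
-354 − 72 = -426;  -1044 − 426 = -1470;  -2379 − 1470 = -3849;  -4597 − 3849 = -8446

-8446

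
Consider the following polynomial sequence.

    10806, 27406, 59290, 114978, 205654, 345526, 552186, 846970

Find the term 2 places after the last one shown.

D1: 16600, 31884, 55688, 90676, 139872, 206660, 294784
D2: 15284, 23804, 34988, 49196, 66788, 88124
D3: 8520, 11184, 14208, 17592, 21336
D4: 2664, 3024, 3384, 3744
D5: 360, 360, 360
Fifth differences constant at 360.
3744 + 360 = 4104;  21336 + 4104 = 25440;  88124 + 25440 = 113564;  294784 + 113564 = 408348;  846970 + 408348 = 1255318
4104 + 360 = 4464;  25440 + 4464 = 29904;  113564 + 29904 = 143468;  408348 + 143468 = 551816;  1255318 + 551816 = 1807134

1807134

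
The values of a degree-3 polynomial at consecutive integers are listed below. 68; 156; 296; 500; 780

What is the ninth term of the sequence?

2900

88 , 140 , 204 , 280
52 , 64 , 76
12 , 12
Third differences constant at 12.
76 + 12 = 88;  280 + 88 = 368;  780 + 368 = 1148
88 + 12 = 100;  368 + 100 = 468;  1148 + 468 = 1616
100 + 12 = 112;  468 + 112 = 580;  1616 + 580 = 2196
112 + 12 = 124;  580 + 124 = 704;  2196 + 704 = 2900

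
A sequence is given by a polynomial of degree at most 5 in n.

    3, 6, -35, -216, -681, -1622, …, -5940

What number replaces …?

Using the first 6 terms:
First differences: 3, -41, -181, -465, -941
Second differences: -44, -140, -284, -476
Third differences: -96, -144, -192
Fourth differences: -48, -48
Constant fourth difference = -48.
Extend forward: -192 − 48 = -240;  -476 − 240 = -716;  -941 − 716 = -1657;  -1622 − 1657 = -3279

-3279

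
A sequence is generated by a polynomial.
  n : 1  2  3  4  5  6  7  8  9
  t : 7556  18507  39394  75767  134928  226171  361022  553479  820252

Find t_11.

1658586

First differences: 10951  20887  36373  59161  91243  134851  192457  266773
Second differences: 9936  15486  22788  32082  43608  57606  74316
Third differences: 5550  7302  9294  11526  13998  16710
Fourth differences: 1752  1992  2232  2472  2712
Fifth differences: 240  240  240  240
Fifth differences constant at 240.
2712 + 240 = 2952;  16710 + 2952 = 19662;  74316 + 19662 = 93978;  266773 + 93978 = 360751;  820252 + 360751 = 1181003
2952 + 240 = 3192;  19662 + 3192 = 22854;  93978 + 22854 = 116832;  360751 + 116832 = 477583;  1181003 + 477583 = 1658586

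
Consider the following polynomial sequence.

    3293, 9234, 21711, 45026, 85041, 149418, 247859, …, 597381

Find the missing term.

392346

Using the first 7 terms:
D1: 5941, 12477, 23315, 40015, 64377, 98441
D2: 6536, 10838, 16700, 24362, 34064
D3: 4302, 5862, 7662, 9702
D4: 1560, 1800, 2040
D5: 240, 240
Constant fifth difference = 240.
Extend forward: 2040 + 240 = 2280;  9702 + 2280 = 11982;  34064 + 11982 = 46046;  98441 + 46046 = 144487;  247859 + 144487 = 392346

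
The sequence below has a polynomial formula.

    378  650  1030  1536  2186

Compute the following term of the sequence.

2998

272  380  506  650
108  126  144
18  18
Third differences constant at 18.
144 + 18 = 162;  650 + 162 = 812;  2186 + 812 = 2998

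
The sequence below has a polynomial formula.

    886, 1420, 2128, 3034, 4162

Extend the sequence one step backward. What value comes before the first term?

534  708  906  1128
174  198  222
24  24
The third differences are constant at 24.
Work back: 174 − 24 = 150;  534 − 150 = 384;  886 − 384 = 502

502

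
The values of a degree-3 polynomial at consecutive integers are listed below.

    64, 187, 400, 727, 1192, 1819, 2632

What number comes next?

123, 213, 327, 465, 627, 813
90, 114, 138, 162, 186
24, 24, 24, 24
Constant third difference = 24, so extend:
186 + 24 = 210;  813 + 210 = 1023;  2632 + 1023 = 3655

3655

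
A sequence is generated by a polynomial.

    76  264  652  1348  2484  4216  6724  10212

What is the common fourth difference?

24

D1: 188, 388, 696, 1136, 1732, 2508, 3488
D2: 200, 308, 440, 596, 776, 980
D3: 108, 132, 156, 180, 204
D4: 24, 24, 24, 24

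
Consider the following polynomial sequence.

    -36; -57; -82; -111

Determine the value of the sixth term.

Δ: -21, -25, -29
Δ²: -4, -4
Second differences constant at -4.
-29 − 4 = -33;  -111 − 33 = -144
-33 − 4 = -37;  -144 − 37 = -181

-181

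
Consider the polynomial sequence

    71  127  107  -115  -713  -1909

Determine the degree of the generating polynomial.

56, -20, -222, -598, -1196
-76, -202, -376, -598
-126, -174, -222
-48, -48
The fourth differences are constant, so the polynomial has degree 4.

4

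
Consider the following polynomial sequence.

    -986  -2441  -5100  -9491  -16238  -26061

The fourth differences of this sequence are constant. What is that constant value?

D1: -1455, -2659, -4391, -6747, -9823
D2: -1204, -1732, -2356, -3076
D3: -528, -624, -720
D4: -96, -96

-96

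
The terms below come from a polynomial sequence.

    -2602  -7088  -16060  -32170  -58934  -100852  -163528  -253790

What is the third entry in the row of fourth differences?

-1104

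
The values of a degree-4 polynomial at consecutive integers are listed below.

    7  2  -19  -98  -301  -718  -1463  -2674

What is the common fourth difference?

D1: -5, -21, -79, -203, -417, -745, -1211
D2: -16, -58, -124, -214, -328, -466
D3: -42, -66, -90, -114, -138
D4: -24, -24, -24, -24

-24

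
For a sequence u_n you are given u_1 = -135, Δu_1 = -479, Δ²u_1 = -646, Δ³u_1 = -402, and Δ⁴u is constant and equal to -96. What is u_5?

Build the table forward from the leading diagonal:
D4: -96, -96, -96, -96, -96
D3: -402, -498, -594, -690, -786
D2: -646, -1048, -1546, -2140, -2830
D1: -479, -1125, -2173, -3719, -5859
u: -135, -614, -1739, -3912, -7631

-7631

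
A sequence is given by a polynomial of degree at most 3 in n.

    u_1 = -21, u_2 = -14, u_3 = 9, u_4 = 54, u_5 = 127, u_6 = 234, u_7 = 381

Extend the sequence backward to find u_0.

-18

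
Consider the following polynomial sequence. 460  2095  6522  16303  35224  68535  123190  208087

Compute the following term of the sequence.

Δ: 1635  4427  9781  18921  33311  54655  84897
Δ²: 2792  5354  9140  14390  21344  30242
Δ³: 2562  3786  5250  6954  8898
Δ⁴: 1224  1464  1704  1944
Δ⁵: 240  240  240
Fifth differences constant at 240.
1944 + 240 = 2184;  8898 + 2184 = 11082;  30242 + 11082 = 41324;  84897 + 41324 = 126221;  208087 + 126221 = 334308

334308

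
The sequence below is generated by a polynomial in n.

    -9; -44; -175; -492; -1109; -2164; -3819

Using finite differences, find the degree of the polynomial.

4

Δ: -35, -131, -317, -617, -1055, -1655
Δ²: -96, -186, -300, -438, -600
Δ³: -90, -114, -138, -162
Δ⁴: -24, -24, -24
The fourth differences are constant, so the polynomial has degree 4.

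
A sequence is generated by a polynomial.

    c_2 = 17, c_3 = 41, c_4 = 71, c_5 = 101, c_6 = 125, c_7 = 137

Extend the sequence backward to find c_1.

5

Δ: 24  30  30  24  12
Δ²: 6  0  -6  -12
Δ³: -6  -6  -6
The third differences are constant at -6.
Work back: 6 + 6 = 12;  24 − 12 = 12;  17 − 12 = 5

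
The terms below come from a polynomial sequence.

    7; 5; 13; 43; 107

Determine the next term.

Δ: -2  8  30  64
Δ²: 10  22  34
Δ³: 12  12
The third differences are constant (12).
34 + 12 = 46;  64 + 46 = 110;  107 + 110 = 217

217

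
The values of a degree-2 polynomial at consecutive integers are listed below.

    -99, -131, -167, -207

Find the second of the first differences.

Δ: -32, -36, -40
Δ²: -4, -4

-36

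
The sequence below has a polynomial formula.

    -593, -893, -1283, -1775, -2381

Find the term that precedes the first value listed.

-371

Δ: -300  -390  -492  -606
Δ²: -90  -102  -114
Δ³: -12  -12
The third differences are constant at -12.
Work back: -90 + 12 = -78;  -300 + 78 = -222;  -593 + 222 = -371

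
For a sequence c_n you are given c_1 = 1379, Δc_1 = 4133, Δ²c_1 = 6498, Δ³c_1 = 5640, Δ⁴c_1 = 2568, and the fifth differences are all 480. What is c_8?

464128

Build the table forward from the leading diagonal:
Fifth differences: 480, 480, 480, 480, 480, 480, 480, 480
Fourth differences: 2568, 3048, 3528, 4008, 4488, 4968, 5448, 5928
Third differences: 5640, 8208, 11256, 14784, 18792, 23280, 28248, 33696
Second differences: 6498, 12138, 20346, 31602, 46386, 65178, 88458, 116706
First differences: 4133, 10631, 22769, 43115, 74717, 121103, 186281, 274739
c: 1379, 5512, 16143, 38912, 82027, 156744, 277847, 464128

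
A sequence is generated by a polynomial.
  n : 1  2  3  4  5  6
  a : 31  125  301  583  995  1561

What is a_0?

First differences: 94, 176, 282, 412, 566
Second differences: 82, 106, 130, 154
Third differences: 24, 24, 24
The third differences are constant at 24.
Work back: 82 − 24 = 58;  94 − 58 = 36;  31 − 36 = -5

-5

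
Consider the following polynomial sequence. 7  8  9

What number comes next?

Δ: 1 , 1
The first differences are constant (1).
9 + 1 = 10

10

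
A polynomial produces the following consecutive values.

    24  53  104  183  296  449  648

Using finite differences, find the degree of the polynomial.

D1: 29, 51, 79, 113, 153, 199
D2: 22, 28, 34, 40, 46
D3: 6, 6, 6, 6
The third differences are constant, so the polynomial has degree 3.

3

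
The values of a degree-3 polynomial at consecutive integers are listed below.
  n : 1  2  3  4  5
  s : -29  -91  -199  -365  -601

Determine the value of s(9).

-2485

D1: -62 , -108 , -166 , -236
D2: -46 , -58 , -70
D3: -12 , -12
Third differences constant at -12.
-70 − 12 = -82;  -236 − 82 = -318;  -601 − 318 = -919
-82 − 12 = -94;  -318 − 94 = -412;  -919 − 412 = -1331
-94 − 12 = -106;  -412 − 106 = -518;  -1331 − 518 = -1849
-106 − 12 = -118;  -518 − 118 = -636;  -1849 − 636 = -2485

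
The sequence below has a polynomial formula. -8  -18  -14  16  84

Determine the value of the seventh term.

382

D1: -10  4  30  68
D2: 14  26  38
D3: 12  12
Constant third difference = 12, so extend:
38 + 12 = 50;  68 + 50 = 118;  84 + 118 = 202
50 + 12 = 62;  118 + 62 = 180;  202 + 180 = 382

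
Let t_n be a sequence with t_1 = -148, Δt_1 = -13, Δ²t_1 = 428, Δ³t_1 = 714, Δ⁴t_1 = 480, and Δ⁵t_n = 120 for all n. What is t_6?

13727

Build the table forward from the leading diagonal:
Fifth differences: 120  120  120  120  120  120
Fourth differences: 480  600  720  840  960  1080
Third differences: 714  1194  1794  2514  3354  4314
Second differences: 428  1142  2336  4130  6644  9998
First differences: -13  415  1557  3893  8023  14667
t: -148  -161  254  1811  5704  13727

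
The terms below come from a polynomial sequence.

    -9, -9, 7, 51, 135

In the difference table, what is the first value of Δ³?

12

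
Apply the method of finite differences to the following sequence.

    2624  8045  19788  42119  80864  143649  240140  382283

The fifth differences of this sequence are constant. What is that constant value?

First differences: 5421, 11743, 22331, 38745, 62785, 96491, 142143
Second differences: 6322, 10588, 16414, 24040, 33706, 45652
Third differences: 4266, 5826, 7626, 9666, 11946
Fourth differences: 1560, 1800, 2040, 2280
Fifth differences: 240, 240, 240

240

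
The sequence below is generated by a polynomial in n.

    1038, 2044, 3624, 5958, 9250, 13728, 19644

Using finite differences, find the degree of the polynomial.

4

First differences: 1006, 1580, 2334, 3292, 4478, 5916
Second differences: 574, 754, 958, 1186, 1438
Third differences: 180, 204, 228, 252
Fourth differences: 24, 24, 24
The fourth differences are constant, so the polynomial has degree 4.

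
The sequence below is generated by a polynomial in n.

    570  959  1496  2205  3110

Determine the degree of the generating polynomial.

Δ: 389, 537, 709, 905
Δ²: 148, 172, 196
Δ³: 24, 24
The third differences are constant, so the polynomial has degree 3.

3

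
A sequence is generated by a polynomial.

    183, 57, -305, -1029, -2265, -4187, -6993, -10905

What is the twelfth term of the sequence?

-42893

-126, -362, -724, -1236, -1922, -2806, -3912
-236, -362, -512, -686, -884, -1106
-126, -150, -174, -198, -222
-24, -24, -24, -24
Constant fourth difference = -24, so extend:
-222 − 24 = -246;  -1106 − 246 = -1352;  -3912 − 1352 = -5264;  -10905 − 5264 = -16169
-246 − 24 = -270;  -1352 − 270 = -1622;  -5264 − 1622 = -6886;  -16169 − 6886 = -23055
-270 − 24 = -294;  -1622 − 294 = -1916;  -6886 − 1916 = -8802;  -23055 − 8802 = -31857
-294 − 24 = -318;  -1916 − 318 = -2234;  -8802 − 2234 = -11036;  -31857 − 11036 = -42893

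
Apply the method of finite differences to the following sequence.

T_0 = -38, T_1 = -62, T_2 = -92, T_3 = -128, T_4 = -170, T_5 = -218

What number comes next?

-272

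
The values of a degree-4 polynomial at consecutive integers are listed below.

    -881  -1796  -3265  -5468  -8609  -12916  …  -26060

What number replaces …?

-18641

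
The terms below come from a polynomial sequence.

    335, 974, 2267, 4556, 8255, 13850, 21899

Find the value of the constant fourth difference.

72

Δ: 639, 1293, 2289, 3699, 5595, 8049
Δ²: 654, 996, 1410, 1896, 2454
Δ³: 342, 414, 486, 558
Δ⁴: 72, 72, 72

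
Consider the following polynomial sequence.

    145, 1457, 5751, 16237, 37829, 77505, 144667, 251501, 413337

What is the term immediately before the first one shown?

-51

Δ: 1312, 4294, 10486, 21592, 39676, 67162, 106834, 161836
Δ²: 2982, 6192, 11106, 18084, 27486, 39672, 55002
Δ³: 3210, 4914, 6978, 9402, 12186, 15330
Δ⁴: 1704, 2064, 2424, 2784, 3144
Δ⁵: 360, 360, 360, 360
The fifth differences are constant at 360.
Work back: 1704 − 360 = 1344;  3210 − 1344 = 1866;  2982 − 1866 = 1116;  1312 − 1116 = 196;  145 − 196 = -51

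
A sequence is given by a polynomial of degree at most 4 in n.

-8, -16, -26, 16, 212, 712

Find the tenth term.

10432

-8, -10, 42, 196, 500
-2, 52, 154, 304
54, 102, 150
48, 48
Fourth differences constant at 48.
150 + 48 = 198;  304 + 198 = 502;  500 + 502 = 1002;  712 + 1002 = 1714
198 + 48 = 246;  502 + 246 = 748;  1002 + 748 = 1750;  1714 + 1750 = 3464
246 + 48 = 294;  748 + 294 = 1042;  1750 + 1042 = 2792;  3464 + 2792 = 6256
294 + 48 = 342;  1042 + 342 = 1384;  2792 + 1384 = 4176;  6256 + 4176 = 10432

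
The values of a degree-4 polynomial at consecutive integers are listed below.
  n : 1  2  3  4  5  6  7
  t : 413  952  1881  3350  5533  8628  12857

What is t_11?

46393

First differences: 539  929  1469  2183  3095  4229
Second differences: 390  540  714  912  1134
Third differences: 150  174  198  222
Fourth differences: 24  24  24
Constant fourth difference = 24, so extend:
222 + 24 = 246;  1134 + 246 = 1380;  4229 + 1380 = 5609;  12857 + 5609 = 18466
246 + 24 = 270;  1380 + 270 = 1650;  5609 + 1650 = 7259;  18466 + 7259 = 25725
270 + 24 = 294;  1650 + 294 = 1944;  7259 + 1944 = 9203;  25725 + 9203 = 34928
294 + 24 = 318;  1944 + 318 = 2262;  9203 + 2262 = 11465;  34928 + 11465 = 46393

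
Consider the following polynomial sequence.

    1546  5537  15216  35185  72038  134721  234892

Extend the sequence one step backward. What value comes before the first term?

273

D1: 3991, 9679, 19969, 36853, 62683, 100171
D2: 5688, 10290, 16884, 25830, 37488
D3: 4602, 6594, 8946, 11658
D4: 1992, 2352, 2712
D5: 360, 360
The fifth differences are constant at 360.
Work back: 1992 − 360 = 1632;  4602 − 1632 = 2970;  5688 − 2970 = 2718;  3991 − 2718 = 1273;  1546 − 1273 = 273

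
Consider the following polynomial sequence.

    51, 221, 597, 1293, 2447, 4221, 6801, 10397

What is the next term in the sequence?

First differences: 170, 376, 696, 1154, 1774, 2580, 3596
Second differences: 206, 320, 458, 620, 806, 1016
Third differences: 114, 138, 162, 186, 210
Fourth differences: 24, 24, 24, 24
Fourth differences constant at 24.
210 + 24 = 234;  1016 + 234 = 1250;  3596 + 1250 = 4846;  10397 + 4846 = 15243

15243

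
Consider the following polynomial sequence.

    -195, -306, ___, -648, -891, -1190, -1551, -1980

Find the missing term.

-455

Using the last 5 terms:
D1: -243, -299, -361, -429
D2: -56, -62, -68
D3: -6, -6
Constant third difference = -6.
Extend backward: -56 + 6 = -50;  -243 + 50 = -193;  -648 + 193 = -455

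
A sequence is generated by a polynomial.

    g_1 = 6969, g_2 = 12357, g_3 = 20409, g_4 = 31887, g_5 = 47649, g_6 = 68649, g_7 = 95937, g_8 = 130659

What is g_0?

3579

First differences: 5388, 8052, 11478, 15762, 21000, 27288, 34722
Second differences: 2664, 3426, 4284, 5238, 6288, 7434
Third differences: 762, 858, 954, 1050, 1146
Fourth differences: 96, 96, 96, 96
The fourth differences are constant at 96.
Work back: 762 − 96 = 666;  2664 − 666 = 1998;  5388 − 1998 = 3390;  6969 − 3390 = 3579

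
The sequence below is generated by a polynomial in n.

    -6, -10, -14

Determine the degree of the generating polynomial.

1

-4, -4
The first differences are constant, so the polynomial has degree 1.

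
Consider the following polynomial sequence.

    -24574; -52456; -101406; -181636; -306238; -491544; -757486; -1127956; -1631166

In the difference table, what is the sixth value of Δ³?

-28212

D1: -27882, -48950, -80230, -124602, -185306, -265942, -370470, -503210
D2: -21068, -31280, -44372, -60704, -80636, -104528, -132740
D3: -10212, -13092, -16332, -19932, -23892, -28212
D4: -2880, -3240, -3600, -3960, -4320
D5: -360, -360, -360, -360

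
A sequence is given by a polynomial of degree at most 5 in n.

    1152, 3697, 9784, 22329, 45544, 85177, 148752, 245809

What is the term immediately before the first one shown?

D1: 2545  6087  12545  23215  39633  63575  97057
D2: 3542  6458  10670  16418  23942  33482
D3: 2916  4212  5748  7524  9540
D4: 1296  1536  1776  2016
D5: 240  240  240
The fifth differences are constant at 240.
Work back: 1296 − 240 = 1056;  2916 − 1056 = 1860;  3542 − 1860 = 1682;  2545 − 1682 = 863;  1152 − 863 = 289

289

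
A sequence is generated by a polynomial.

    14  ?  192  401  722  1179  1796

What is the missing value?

Using the last 5 terms:
209, 321, 457, 617
112, 136, 160
24, 24
Constant third difference = 24.
Extend backward: 112 − 24 = 88;  209 − 88 = 121;  192 − 121 = 71

71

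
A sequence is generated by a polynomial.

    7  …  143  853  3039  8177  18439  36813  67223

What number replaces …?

9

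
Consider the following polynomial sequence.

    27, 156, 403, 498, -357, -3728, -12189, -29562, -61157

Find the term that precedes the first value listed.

-2

First differences: 129, 247, 95, -855, -3371, -8461, -17373, -31595
Second differences: 118, -152, -950, -2516, -5090, -8912, -14222
Third differences: -270, -798, -1566, -2574, -3822, -5310
Fourth differences: -528, -768, -1008, -1248, -1488
Fifth differences: -240, -240, -240, -240
The fifth differences are constant at -240.
Work back: -528 + 240 = -288;  -270 + 288 = 18;  118 − 18 = 100;  129 − 100 = 29;  27 − 29 = -2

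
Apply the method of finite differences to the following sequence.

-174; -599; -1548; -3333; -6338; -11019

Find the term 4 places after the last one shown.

Δ: -425 , -949 , -1785 , -3005 , -4681
Δ²: -524 , -836 , -1220 , -1676
Δ³: -312 , -384 , -456
Δ⁴: -72 , -72
Constant fourth difference = -72, so extend:
-456 − 72 = -528;  -1676 − 528 = -2204;  -4681 − 2204 = -6885;  -11019 − 6885 = -17904
-528 − 72 = -600;  -2204 − 600 = -2804;  -6885 − 2804 = -9689;  -17904 − 9689 = -27593
-600 − 72 = -672;  -2804 − 672 = -3476;  -9689 − 3476 = -13165;  -27593 − 13165 = -40758
-672 − 72 = -744;  -3476 − 744 = -4220;  -13165 − 4220 = -17385;  -40758 − 17385 = -58143

-58143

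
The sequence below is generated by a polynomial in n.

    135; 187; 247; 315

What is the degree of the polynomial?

2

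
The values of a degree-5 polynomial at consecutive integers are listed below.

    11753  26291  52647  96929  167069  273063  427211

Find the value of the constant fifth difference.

240

First differences: 14538, 26356, 44282, 70140, 105994, 154148
Second differences: 11818, 17926, 25858, 35854, 48154
Third differences: 6108, 7932, 9996, 12300
Fourth differences: 1824, 2064, 2304
Fifth differences: 240, 240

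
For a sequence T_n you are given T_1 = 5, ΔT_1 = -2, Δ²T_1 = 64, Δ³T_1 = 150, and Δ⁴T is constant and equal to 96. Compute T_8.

9945

Build the table forward from the leading diagonal:
Fourth differences: 96  96  96  96  96  96  96  96
Third differences: 150  246  342  438  534  630  726  822
Second differences: 64  214  460  802  1240  1774  2404  3130
First differences: -2  62  276  736  1538  2778  4552  6956
T: 5  3  65  341  1077  2615  5393  9945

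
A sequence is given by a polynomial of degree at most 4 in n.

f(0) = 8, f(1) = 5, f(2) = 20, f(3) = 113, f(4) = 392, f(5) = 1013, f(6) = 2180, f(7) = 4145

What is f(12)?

D1: -3, 15, 93, 279, 621, 1167, 1965
D2: 18, 78, 186, 342, 546, 798
D3: 60, 108, 156, 204, 252
D4: 48, 48, 48, 48
The fourth differences are constant (48).
252 + 48 = 300;  798 + 300 = 1098;  1965 + 1098 = 3063;  4145 + 3063 = 7208
300 + 48 = 348;  1098 + 348 = 1446;  3063 + 1446 = 4509;  7208 + 4509 = 11717
348 + 48 = 396;  1446 + 396 = 1842;  4509 + 1842 = 6351;  11717 + 6351 = 18068
396 + 48 = 444;  1842 + 444 = 2286;  6351 + 2286 = 8637;  18068 + 8637 = 26705
444 + 48 = 492;  2286 + 492 = 2778;  8637 + 2778 = 11415;  26705 + 11415 = 38120

38120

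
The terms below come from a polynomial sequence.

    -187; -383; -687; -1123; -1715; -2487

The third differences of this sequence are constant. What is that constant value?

Δ: -196, -304, -436, -592, -772
Δ²: -108, -132, -156, -180
Δ³: -24, -24, -24

-24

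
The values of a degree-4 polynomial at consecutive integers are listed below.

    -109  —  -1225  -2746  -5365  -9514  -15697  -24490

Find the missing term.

-442

Using the last 6 terms:
D1: -1521, -2619, -4149, -6183, -8793
D2: -1098, -1530, -2034, -2610
D3: -432, -504, -576
D4: -72, -72
Constant fourth difference = -72.
Extend backward: -432 + 72 = -360;  -1098 + 360 = -738;  -1521 + 738 = -783;  -1225 + 783 = -442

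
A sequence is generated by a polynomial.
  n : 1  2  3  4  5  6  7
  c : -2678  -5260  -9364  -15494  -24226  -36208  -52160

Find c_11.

-172588

D1: -2582  -4104  -6130  -8732  -11982  -15952
D2: -1522  -2026  -2602  -3250  -3970
D3: -504  -576  -648  -720
D4: -72  -72  -72
The fourth differences are constant (-72).
-720 − 72 = -792;  -3970 − 792 = -4762;  -15952 − 4762 = -20714;  -52160 − 20714 = -72874
-792 − 72 = -864;  -4762 − 864 = -5626;  -20714 − 5626 = -26340;  -72874 − 26340 = -99214
-864 − 72 = -936;  -5626 − 936 = -6562;  -26340 − 6562 = -32902;  -99214 − 32902 = -132116
-936 − 72 = -1008;  -6562 − 1008 = -7570;  -32902 − 7570 = -40472;  -132116 − 40472 = -172588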